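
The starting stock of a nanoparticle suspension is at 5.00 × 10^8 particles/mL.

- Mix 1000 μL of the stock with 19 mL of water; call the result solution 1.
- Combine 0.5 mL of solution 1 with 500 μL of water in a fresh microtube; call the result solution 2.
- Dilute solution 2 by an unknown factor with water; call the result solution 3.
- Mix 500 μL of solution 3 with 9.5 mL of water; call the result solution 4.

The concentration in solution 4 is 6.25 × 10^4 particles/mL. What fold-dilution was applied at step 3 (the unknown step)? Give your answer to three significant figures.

Step 1: 1000 μL + 19 mL = 20000 μL total → factor 20000/1000 = 20
Step 2: 0.5 mL + 500 μL = 1 mL total → factor 1/0.5 = 2
Step 3: unknown factor x
Step 4: 500 μL + 9.5 mL = 10000 μL total → factor 10000/500 = 20
Product of known-step factors = 800
Overall factor = 5.00 × 10^8 particles/mL / (6.25 × 10^4 particles/mL) = 8000
x = 8000 / 800 = 10.0

10.0-fold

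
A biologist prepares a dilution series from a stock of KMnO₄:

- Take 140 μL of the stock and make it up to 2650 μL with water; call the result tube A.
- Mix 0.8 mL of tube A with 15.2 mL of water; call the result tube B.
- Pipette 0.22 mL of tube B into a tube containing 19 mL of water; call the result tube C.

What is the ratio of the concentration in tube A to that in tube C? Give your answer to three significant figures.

Step 1: 140 μL brought to 2650 μL → factor 2650/140 = 18.929
Step 2: 0.8 mL + 15.2 mL = 16 mL total → factor 16/0.8 = 20
Step 3: 0.22 mL + 19 mL = 19.22 mL total → factor 19.22/0.22 = 87.364
Dilution factor to tube A = 18.929; to tube C = 33073
[tube A]/[tube C] = (factor to tube C)/(factor to tube A) = 33073/18.929 = 1.75 × 10^3

1.75 × 10^3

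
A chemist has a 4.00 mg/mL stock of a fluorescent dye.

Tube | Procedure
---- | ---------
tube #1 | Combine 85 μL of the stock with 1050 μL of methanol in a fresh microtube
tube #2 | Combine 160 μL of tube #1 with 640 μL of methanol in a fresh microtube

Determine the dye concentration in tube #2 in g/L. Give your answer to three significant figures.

0.0599 g/L

Step 1: 85 μL + 1050 μL = 1135 μL total → factor 1135/85 = 13.353
Step 2: 160 μL + 640 μL = 800 μL total → factor 800/160 = 5
Overall dilution factor = 13.353 × 5 = 66.765
Final = 4.00 mg/mL / 66.765 = 0.05991 mg/mL = 0.0599 g/L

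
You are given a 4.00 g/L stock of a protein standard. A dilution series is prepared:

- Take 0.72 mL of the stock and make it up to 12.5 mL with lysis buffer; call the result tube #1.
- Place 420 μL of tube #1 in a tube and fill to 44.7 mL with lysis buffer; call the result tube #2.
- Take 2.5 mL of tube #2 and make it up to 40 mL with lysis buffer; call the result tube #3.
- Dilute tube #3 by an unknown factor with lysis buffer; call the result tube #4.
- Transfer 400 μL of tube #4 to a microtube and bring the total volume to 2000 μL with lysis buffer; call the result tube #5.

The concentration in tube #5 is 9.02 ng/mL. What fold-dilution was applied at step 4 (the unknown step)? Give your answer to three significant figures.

Step 1: 0.72 mL brought to 12.5 mL → factor 12.5/0.72 = 17.361
Step 2: 420 μL brought to 44.7 mL → factor 44700/420 = 106.43
Step 3: 2.5 mL brought to 40 mL → factor 40/2.5 = 16
Step 4: unknown factor x
Step 5: 400 μL brought to 2000 μL → factor 2000/400 = 5
Product of known-step factors = 1.4782 × 10^5
Overall factor = 4.00 g/L / (9.02 ng/mL) = 4.4346 × 10^5
x = 4.4346 × 10^5 / 1.4782 × 10^5 = 3.00

3.00-fold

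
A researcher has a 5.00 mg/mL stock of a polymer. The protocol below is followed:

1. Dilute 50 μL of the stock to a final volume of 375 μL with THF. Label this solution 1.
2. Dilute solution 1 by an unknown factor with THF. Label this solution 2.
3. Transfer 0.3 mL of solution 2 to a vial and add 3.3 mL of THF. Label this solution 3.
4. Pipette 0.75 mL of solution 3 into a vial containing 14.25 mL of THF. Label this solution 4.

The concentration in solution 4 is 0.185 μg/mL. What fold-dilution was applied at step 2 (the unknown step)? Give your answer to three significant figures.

15.0-fold

Step 1: 50 μL brought to 375 μL → factor 375/50 = 7.5
Step 2: unknown factor x
Step 3: 0.3 mL + 3.3 mL = 3.6 mL total → factor 3.6/0.3 = 12
Step 4: 0.75 mL + 14.25 mL = 15 mL total → factor 15/0.75 = 20
Product of known-step factors = 1800
Overall factor = 5.00 mg/mL / (0.185 μg/mL) = 27027
x = 27027 / 1800 = 15.0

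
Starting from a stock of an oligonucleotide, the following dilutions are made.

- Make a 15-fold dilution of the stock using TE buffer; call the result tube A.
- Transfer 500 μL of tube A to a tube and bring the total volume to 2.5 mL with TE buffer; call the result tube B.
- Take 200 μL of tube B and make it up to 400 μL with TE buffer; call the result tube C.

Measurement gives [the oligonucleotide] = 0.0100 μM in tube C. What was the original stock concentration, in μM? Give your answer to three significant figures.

1.50 μM

Step 1: 15-fold → factor 15
Step 2: 500 μL brought to 2.5 mL → factor 2500/500 = 5
Step 3: 200 μL brought to 400 μL → factor 400/200 = 2
Overall dilution factor = 15 × 5 × 2 = 150
Stock = 0.0100 μM × 150 = 1.50 μM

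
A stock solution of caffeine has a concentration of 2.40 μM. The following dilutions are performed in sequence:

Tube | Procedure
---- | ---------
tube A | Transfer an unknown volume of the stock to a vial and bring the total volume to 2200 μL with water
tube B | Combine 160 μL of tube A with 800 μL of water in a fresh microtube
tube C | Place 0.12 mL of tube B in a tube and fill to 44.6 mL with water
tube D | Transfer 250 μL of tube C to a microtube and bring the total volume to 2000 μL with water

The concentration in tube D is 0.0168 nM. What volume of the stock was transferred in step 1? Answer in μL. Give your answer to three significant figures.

Step 1: v brought to 2200 μL → factor = 2200 μL/v
Step 2: 160 μL + 800 μL = 960 μL total → factor 960/160 = 6
Step 3: 0.12 mL brought to 44.6 mL → factor 44.6/0.12 = 371.67
Step 4: 250 μL brought to 2000 μL → factor 2000/250 = 8
Product of known-step factors = 17840
Overall factor = 2.40 μM / (0.0168 nM) = 1.4286 × 10^5
Step-1 factor = 1.4286 × 10^5 / 17840 = 8.0077
v = 2200 μL / 8.0077 = 275 μL

275 μL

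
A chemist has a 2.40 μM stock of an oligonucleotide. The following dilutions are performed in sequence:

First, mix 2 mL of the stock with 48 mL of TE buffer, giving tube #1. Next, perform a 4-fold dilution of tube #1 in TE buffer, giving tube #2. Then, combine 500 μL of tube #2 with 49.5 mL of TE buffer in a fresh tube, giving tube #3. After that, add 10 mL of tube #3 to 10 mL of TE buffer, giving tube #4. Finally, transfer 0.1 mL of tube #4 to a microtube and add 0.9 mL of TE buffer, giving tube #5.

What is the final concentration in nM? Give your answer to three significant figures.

Step 1: 2 mL + 48 mL = 50 mL total → factor 50/2 = 25
Step 2: 4-fold → factor 4
Step 3: 500 μL + 49.5 mL = 50000 μL total → factor 50000/500 = 100
Step 4: 10 mL + 10 mL = 20 mL total → factor 20/10 = 2
Step 5: 0.1 mL + 0.9 mL = 1 mL total → factor 1/0.1 = 10
Overall dilution factor = 25 × 4 × 100 × 2 × 10 = 2 × 10^5
Final = 2.40 μM / 2 × 10^5 = 1.200 × 10^-5 μM = 0.0120 nM

0.0120 nM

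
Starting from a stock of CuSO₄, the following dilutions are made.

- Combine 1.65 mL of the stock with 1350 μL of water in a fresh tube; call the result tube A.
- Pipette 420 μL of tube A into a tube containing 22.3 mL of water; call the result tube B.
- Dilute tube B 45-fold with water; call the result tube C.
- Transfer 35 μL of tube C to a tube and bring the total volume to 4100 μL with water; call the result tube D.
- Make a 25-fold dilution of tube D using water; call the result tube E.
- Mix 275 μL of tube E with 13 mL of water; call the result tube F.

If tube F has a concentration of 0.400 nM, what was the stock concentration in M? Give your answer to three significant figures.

0.250 M

Step 1: 1.65 mL + 1350 μL = 3 mL total → factor 3/1.65 = 1.8182
Step 2: 420 μL + 22.3 mL = 22720 μL total → factor 22720/420 = 54.095
Step 3: 45-fold → factor 45
Step 4: 35 μL brought to 4100 μL → factor 4100/35 = 117.14
Step 5: 25-fold → factor 25
Step 6: 275 μL + 13 mL = 13275 μL total → factor 13275/275 = 48.273
Overall dilution factor = 1.8182 × 54.095 × 45 × 117.14 × 25 × 48.273 = 6.257 × 10^8
Stock = 0.400 nM × 6.257 × 10^8 = 2.503 × 10^8 nM = 0.250 M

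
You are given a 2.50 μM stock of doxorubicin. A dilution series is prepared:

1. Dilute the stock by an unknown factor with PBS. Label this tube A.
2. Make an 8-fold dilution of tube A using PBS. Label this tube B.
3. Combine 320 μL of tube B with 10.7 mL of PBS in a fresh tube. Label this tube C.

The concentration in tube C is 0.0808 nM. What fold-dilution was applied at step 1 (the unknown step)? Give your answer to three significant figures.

Step 1: unknown factor x
Step 2: 8-fold → factor 8
Step 3: 320 μL + 10.7 mL = 11020 μL total → factor 11020/320 = 34.438
Product of known-step factors = 275.5
Overall factor = 2.50 μM / (0.0808 nM) = 30941
x = 30941 / 275.5 = 112

112-fold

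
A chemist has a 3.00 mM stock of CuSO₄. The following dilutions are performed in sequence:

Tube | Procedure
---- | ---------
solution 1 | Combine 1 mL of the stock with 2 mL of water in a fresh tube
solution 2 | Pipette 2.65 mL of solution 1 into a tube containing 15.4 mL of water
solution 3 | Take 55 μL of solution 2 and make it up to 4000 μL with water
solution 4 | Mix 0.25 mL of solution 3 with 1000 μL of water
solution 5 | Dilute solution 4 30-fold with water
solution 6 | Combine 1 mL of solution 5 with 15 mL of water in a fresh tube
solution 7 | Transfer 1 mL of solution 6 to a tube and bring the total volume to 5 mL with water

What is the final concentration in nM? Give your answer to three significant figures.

0.168 nM

Step 1: 1 mL + 2 mL = 3 mL total → factor 3/1 = 3
Step 2: 2.65 mL + 15.4 mL = 18.05 mL total → factor 18.05/2.65 = 6.8113
Step 3: 55 μL brought to 4000 μL → factor 4000/55 = 72.727
Step 4: 0.25 mL + 1000 μL = 1.25 mL total → factor 1.25/0.25 = 5
Step 5: 30-fold → factor 30
Step 6: 1 mL + 15 mL = 16 mL total → factor 16/1 = 16
Step 7: 1 mL brought to 5 mL → factor 5/1 = 5
Overall dilution factor = 3 × 6.8113 × 72.727 × 5 × 30 × 16 × 5 = 1.7833 × 10^7
Final = 3.00 mM / 1.7833 × 10^7 = 1.682 × 10^-7 mM = 0.168 nM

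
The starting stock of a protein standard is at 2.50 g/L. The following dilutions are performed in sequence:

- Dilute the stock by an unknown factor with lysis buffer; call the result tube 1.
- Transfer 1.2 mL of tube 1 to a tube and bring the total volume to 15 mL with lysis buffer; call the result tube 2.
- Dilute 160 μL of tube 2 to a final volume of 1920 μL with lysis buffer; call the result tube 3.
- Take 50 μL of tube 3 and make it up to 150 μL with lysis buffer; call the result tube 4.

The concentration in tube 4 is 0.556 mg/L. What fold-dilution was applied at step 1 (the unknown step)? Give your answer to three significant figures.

9.99-fold

Step 1: unknown factor x
Step 2: 1.2 mL brought to 15 mL → factor 15/1.2 = 12.5
Step 3: 160 μL brought to 1920 μL → factor 1920/160 = 12
Step 4: 50 μL brought to 150 μL → factor 150/50 = 3
Product of known-step factors = 450
Overall factor = 2.50 g/L / (0.556 mg/L) = 4496.4
x = 4496.4 / 450 = 9.99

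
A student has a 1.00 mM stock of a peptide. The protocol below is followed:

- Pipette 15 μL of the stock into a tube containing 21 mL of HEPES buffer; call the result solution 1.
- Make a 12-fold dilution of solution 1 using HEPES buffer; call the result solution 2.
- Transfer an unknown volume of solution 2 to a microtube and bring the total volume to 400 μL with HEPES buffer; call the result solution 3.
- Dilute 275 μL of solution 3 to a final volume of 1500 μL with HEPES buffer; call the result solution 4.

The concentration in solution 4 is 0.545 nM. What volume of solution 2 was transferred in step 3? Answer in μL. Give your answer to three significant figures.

Step 1: 15 μL + 21 mL = 21015 μL total → factor 21015/15 = 1401
Step 2: 12-fold → factor 12
Step 3: v brought to 400 μL → factor = 400 μL/v
Step 4: 275 μL brought to 1500 μL → factor 1500/275 = 5.4545
Product of known-step factors = 91702
Overall factor = 1.00 mM / (0.545 nM) = 1.8349 × 10^6
Step-3 factor = 1.8349 × 10^6 / 91702 = 20.009
v = 400 μL / 20.009 = 20.0 μL

20.0 μL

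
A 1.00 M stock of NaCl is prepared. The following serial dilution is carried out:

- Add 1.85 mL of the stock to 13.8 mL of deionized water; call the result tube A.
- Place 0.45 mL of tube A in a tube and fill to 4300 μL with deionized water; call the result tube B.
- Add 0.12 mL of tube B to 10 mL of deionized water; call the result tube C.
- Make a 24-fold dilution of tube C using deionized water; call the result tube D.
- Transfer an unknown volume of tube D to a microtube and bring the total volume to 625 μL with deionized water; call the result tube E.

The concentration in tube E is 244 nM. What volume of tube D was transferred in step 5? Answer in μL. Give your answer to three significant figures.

25.0 μL

Step 1: 1.85 mL + 13.8 mL = 15.65 mL total → factor 15.65/1.85 = 8.4595
Step 2: 0.45 mL brought to 4300 μL → factor 4.3/0.45 = 9.5556
Step 3: 0.12 mL + 10 mL = 10.12 mL total → factor 10.12/0.12 = 84.333
Step 4: 24-fold → factor 24
Step 5: v brought to 625 μL → factor = 625 μL/v
Product of known-step factors = 1.6361 × 10^5
Overall factor = 1.00 M / (244 nM) = 4.0984 × 10^6
Step-5 factor = 4.0984 × 10^6 / 1.6361 × 10^5 = 25.05
v = 625 μL / 25.05 = 25.0 μL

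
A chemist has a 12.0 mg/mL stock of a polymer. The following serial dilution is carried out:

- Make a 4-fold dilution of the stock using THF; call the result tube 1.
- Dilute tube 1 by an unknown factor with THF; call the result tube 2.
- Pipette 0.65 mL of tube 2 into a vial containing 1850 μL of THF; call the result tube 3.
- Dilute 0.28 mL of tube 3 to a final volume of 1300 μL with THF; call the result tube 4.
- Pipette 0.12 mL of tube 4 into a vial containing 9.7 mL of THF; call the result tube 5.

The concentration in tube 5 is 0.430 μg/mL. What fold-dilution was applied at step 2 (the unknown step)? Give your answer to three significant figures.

Step 1: 4-fold → factor 4
Step 2: unknown factor x
Step 3: 0.65 mL + 1850 μL = 2.5 mL total → factor 2.5/0.65 = 3.8462
Step 4: 0.28 mL brought to 1300 μL → factor 1.3/0.28 = 4.6429
Step 5: 0.12 mL + 9.7 mL = 9.82 mL total → factor 9.82/0.12 = 81.833
Product of known-step factors = 5845.2
Overall factor = 12.0 mg/mL / (0.430 μg/mL) = 27907
x = 27907 / 5845.2 = 4.77

4.77-fold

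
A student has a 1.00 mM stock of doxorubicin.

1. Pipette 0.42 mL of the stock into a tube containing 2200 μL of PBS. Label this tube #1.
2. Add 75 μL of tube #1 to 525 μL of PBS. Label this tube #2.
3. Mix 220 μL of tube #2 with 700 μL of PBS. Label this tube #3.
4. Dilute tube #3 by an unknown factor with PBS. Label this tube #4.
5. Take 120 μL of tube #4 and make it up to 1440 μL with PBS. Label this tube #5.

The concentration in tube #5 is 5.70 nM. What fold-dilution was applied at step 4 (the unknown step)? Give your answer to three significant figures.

Step 1: 0.42 mL + 2200 μL = 2.62 mL total → factor 2.62/0.42 = 6.2381
Step 2: 75 μL + 525 μL = 600 μL total → factor 600/75 = 8
Step 3: 220 μL + 700 μL = 920 μL total → factor 920/220 = 4.1818
Step 4: unknown factor x
Step 5: 120 μL brought to 1440 μL → factor 1440/120 = 12
Product of known-step factors = 2504.3
Overall factor = 1.00 mM / (5.70 nM) = 1.7544 × 10^5
x = 1.7544 × 10^5 / 2504.3 = 70.1

70.1-fold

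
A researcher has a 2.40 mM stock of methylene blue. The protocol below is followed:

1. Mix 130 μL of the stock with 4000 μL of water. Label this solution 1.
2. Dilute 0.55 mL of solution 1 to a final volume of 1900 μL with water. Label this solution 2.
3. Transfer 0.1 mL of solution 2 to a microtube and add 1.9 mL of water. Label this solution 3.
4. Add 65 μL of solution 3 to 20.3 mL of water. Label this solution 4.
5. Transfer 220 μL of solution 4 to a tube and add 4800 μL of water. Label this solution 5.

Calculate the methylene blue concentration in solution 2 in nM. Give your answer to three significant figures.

2.19 × 10^4 nM

Step 1: 130 μL + 4000 μL = 4130 μL total → factor 4130/130 = 31.769
Step 2: 0.55 mL brought to 1900 μL → factor 1.9/0.55 = 3.4545
Dilution factor through solution 2 = 31.769 × 3.4545 = 109.75
[solution 2] = 2.40 mM / 109.75 = 0.02187 mM = 2.19 × 10^4 nM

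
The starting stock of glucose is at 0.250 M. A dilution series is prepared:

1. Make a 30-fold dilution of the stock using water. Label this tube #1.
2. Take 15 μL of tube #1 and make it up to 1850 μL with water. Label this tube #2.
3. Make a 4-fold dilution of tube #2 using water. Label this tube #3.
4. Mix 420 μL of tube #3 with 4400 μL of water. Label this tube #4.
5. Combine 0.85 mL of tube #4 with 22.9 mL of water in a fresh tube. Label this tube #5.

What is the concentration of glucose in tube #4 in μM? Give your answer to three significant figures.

1.47 μM

Step 1: 30-fold → factor 30
Step 2: 15 μL brought to 1850 μL → factor 1850/15 = 123.33
Step 3: 4-fold → factor 4
Step 4: 420 μL + 4400 μL = 4820 μL total → factor 4820/420 = 11.476
Dilution factor through tube #4 = 30 × 123.33 × 4 × 11.476 = 1.6985 × 10^5
[tube #4] = 0.250 M / 1.6985 × 10^5 = 1.472 × 10^-6 M = 1.47 μM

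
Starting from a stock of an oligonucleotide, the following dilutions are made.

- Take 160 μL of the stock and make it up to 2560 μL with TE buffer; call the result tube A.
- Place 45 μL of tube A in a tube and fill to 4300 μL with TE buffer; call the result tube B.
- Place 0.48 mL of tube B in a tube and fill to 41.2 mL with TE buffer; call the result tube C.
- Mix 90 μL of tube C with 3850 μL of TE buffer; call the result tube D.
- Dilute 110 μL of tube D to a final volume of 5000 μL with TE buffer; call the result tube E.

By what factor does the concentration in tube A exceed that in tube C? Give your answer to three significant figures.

8.20 × 10^3

Step 1: 160 μL brought to 2560 μL → factor 2560/160 = 16
Step 2: 45 μL brought to 4300 μL → factor 4300/45 = 95.556
Step 3: 0.48 mL brought to 41.2 mL → factor 41.2/0.48 = 85.833
Dilution factor to tube A = 16; to tube C = 1.3123 × 10^5
[tube A]/[tube C] = (factor to tube C)/(factor to tube A) = 1.3123 × 10^5/16 = 8.20 × 10^3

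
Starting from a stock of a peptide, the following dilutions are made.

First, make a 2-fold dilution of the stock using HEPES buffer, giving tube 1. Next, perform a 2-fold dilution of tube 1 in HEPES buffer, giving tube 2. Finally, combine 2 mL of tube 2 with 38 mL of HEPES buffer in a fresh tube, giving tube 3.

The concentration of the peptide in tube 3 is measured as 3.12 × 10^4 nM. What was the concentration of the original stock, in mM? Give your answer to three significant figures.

2.50 mM

Step 1: 2-fold → factor 2
Step 2: 2-fold → factor 2
Step 3: 2 mL + 38 mL = 40 mL total → factor 40/2 = 20
Overall dilution factor = 2 × 2 × 20 = 80
Stock = 3.12 × 10^4 nM × 80 = 2.496 × 10^6 nM = 2.50 mM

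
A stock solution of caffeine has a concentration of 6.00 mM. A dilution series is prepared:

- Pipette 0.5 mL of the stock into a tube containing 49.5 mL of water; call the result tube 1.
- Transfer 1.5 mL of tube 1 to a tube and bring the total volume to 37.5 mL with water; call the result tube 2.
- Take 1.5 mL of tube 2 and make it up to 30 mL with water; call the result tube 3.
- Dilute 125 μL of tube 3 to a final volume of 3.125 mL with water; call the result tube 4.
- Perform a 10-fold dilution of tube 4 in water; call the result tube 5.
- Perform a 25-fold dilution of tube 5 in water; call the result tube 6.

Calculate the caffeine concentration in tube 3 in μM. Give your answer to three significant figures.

0.120 μM

Step 1: 0.5 mL + 49.5 mL = 50 mL total → factor 50/0.5 = 100
Step 2: 1.5 mL brought to 37.5 mL → factor 37.5/1.5 = 25
Step 3: 1.5 mL brought to 30 mL → factor 30/1.5 = 20
Dilution factor through tube 3 = 100 × 25 × 20 = 50000
[tube 3] = 6.00 mM / 50000 = 0.0001200 mM = 0.120 μM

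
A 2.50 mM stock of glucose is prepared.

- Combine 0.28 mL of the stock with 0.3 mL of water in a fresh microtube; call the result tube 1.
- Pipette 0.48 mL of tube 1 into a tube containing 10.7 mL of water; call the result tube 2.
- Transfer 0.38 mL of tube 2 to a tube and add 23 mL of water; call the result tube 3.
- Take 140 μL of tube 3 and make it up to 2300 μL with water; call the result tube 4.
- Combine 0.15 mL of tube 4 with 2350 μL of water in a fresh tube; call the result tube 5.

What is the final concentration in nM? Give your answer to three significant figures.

3.08 nM

Step 1: 0.28 mL + 0.3 mL = 0.58 mL total → factor 0.58/0.28 = 2.0714
Step 2: 0.48 mL + 10.7 mL = 11.18 mL total → factor 11.18/0.48 = 23.292
Step 3: 0.38 mL + 23 mL = 23.38 mL total → factor 23.38/0.38 = 61.526
Step 4: 140 μL brought to 2300 μL → factor 2300/140 = 16.429
Step 5: 0.15 mL + 2350 μL = 2.5 mL total → factor 2.5/0.15 = 16.667
Overall dilution factor = 2.0714 × 23.292 × 61.526 × 16.429 × 16.667 = 8.1279 × 10^5
Final = 2.50 mM / 8.1279 × 10^5 = 3.076 × 10^-6 mM = 3.08 nM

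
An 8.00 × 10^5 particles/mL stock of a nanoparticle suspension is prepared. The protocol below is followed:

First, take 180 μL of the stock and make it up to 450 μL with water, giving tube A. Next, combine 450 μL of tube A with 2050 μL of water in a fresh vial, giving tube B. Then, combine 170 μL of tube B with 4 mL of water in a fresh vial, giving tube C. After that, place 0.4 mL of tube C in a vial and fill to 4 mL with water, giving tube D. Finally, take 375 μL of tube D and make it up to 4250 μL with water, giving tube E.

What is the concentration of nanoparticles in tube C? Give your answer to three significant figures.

2.35 × 10^3 particles/mL

Step 1: 180 μL brought to 450 μL → factor 450/180 = 2.5
Step 2: 450 μL + 2050 μL = 2500 μL total → factor 2500/450 = 5.5556
Step 3: 170 μL + 4 mL = 4170 μL total → factor 4170/170 = 24.529
Dilution factor through tube C = 2.5 × 5.5556 × 24.529 = 340.69
[tube C] = 8.00 × 10^5 particles/mL / 340.69 = 2.35 × 10^3 particles/mL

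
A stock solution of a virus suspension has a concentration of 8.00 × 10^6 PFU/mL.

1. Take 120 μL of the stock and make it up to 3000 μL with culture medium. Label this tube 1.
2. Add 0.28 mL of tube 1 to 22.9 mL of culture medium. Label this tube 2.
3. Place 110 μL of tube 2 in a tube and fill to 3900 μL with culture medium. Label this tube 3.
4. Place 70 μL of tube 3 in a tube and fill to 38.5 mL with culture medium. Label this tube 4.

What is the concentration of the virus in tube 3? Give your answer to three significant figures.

109 PFU/mL

Step 1: 120 μL brought to 3000 μL → factor 3000/120 = 25
Step 2: 0.28 mL + 22.9 mL = 23.18 mL total → factor 23.18/0.28 = 82.786
Step 3: 110 μL brought to 3900 μL → factor 3900/110 = 35.455
Dilution factor through tube 3 = 25 × 82.786 × 35.455 = 73378
[tube 3] = 8.00 × 10^6 PFU/mL / 73378 = 109 PFU/mL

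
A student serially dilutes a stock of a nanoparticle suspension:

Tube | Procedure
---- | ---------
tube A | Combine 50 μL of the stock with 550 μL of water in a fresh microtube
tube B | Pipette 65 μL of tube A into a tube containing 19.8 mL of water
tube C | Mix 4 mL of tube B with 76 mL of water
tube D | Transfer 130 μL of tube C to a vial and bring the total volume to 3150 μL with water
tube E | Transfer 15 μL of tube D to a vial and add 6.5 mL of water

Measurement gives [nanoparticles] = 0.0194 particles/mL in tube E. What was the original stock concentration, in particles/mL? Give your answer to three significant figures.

Step 1: 50 μL + 550 μL = 600 μL total → factor 600/50 = 12
Step 2: 65 μL + 19.8 mL = 19865 μL total → factor 19865/65 = 305.62
Step 3: 4 mL + 76 mL = 80 mL total → factor 80/4 = 20
Step 4: 130 μL brought to 3150 μL → factor 3150/130 = 24.231
Step 5: 15 μL + 6.5 mL = 6515 μL total → factor 6515/15 = 434.33
Overall dilution factor = 12 × 305.62 × 20 × 24.231 × 434.33 = 7.7193 × 10^8
Stock = 0.0194 particles/mL × 7.7193 × 10^8 = 1.50 × 10^7 particles/mL

1.50 × 10^7 particles/mL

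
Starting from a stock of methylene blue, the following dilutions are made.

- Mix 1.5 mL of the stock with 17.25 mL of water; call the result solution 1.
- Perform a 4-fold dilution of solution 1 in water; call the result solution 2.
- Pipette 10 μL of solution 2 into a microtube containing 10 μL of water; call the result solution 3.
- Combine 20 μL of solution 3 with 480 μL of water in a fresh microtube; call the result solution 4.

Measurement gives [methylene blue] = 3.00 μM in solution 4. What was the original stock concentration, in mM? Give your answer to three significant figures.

Step 1: 1.5 mL + 17.25 mL = 18.75 mL total → factor 18.75/1.5 = 12.5
Step 2: 4-fold → factor 4
Step 3: 10 μL + 10 μL = 20 μL total → factor 20/10 = 2
Step 4: 20 μL + 480 μL = 500 μL total → factor 500/20 = 25
Overall dilution factor = 12.5 × 4 × 2 × 25 = 2500
Stock = 3.00 μM × 2500 = 7500 μM = 7.50 mM

7.50 mM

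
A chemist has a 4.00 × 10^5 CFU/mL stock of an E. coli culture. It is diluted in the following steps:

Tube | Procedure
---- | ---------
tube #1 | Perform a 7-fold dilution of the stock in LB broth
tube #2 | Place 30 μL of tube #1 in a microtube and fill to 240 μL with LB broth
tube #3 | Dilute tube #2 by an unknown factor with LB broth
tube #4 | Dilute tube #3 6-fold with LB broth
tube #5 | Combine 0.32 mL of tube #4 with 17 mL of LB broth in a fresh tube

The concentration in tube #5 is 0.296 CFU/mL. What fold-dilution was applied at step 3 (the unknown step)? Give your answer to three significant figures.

74.3-fold

Step 1: 7-fold → factor 7
Step 2: 30 μL brought to 240 μL → factor 240/30 = 8
Step 3: unknown factor x
Step 4: 6-fold → factor 6
Step 5: 0.32 mL + 17 mL = 17.32 mL total → factor 17.32/0.32 = 54.125
Product of known-step factors = 18186
Overall factor = 4.00 × 10^5 CFU/mL / (0.296 CFU/mL) = 1.3514 × 10^6
x = 1.3514 × 10^6 / 18186 = 74.3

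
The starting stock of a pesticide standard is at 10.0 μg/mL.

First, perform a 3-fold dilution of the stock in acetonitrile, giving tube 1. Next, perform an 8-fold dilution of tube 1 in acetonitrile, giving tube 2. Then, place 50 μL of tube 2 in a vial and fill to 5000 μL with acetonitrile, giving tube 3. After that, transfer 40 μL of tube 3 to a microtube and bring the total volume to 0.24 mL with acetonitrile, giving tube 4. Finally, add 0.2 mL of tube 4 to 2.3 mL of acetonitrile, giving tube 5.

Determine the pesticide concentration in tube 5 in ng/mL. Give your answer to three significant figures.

0.0556 ng/mL

Step 1: 3-fold → factor 3
Step 2: 8-fold → factor 8
Step 3: 50 μL brought to 5000 μL → factor 5000/50 = 100
Step 4: 40 μL brought to 0.24 mL → factor 240/40 = 6
Step 5: 0.2 mL + 2.3 mL = 2.5 mL total → factor 2.5/0.2 = 12.5
Overall dilution factor = 3 × 8 × 100 × 6 × 12.5 = 1.8 × 10^5
Final = 10.0 μg/mL / 1.8 × 10^5 = 5.556 × 10^-5 μg/mL = 0.0556 ng/mL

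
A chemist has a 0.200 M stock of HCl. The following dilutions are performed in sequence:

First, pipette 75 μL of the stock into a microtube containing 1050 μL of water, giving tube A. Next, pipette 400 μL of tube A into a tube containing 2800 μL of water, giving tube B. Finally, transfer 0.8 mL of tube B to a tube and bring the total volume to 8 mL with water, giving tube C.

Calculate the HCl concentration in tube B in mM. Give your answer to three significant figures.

Step 1: 75 μL + 1050 μL = 1125 μL total → factor 1125/75 = 15
Step 2: 400 μL + 2800 μL = 3200 μL total → factor 3200/400 = 8
Dilution factor through tube B = 15 × 8 = 120
[tube B] = 0.200 M / 120 = 0.001667 M = 1.67 mM

1.67 mM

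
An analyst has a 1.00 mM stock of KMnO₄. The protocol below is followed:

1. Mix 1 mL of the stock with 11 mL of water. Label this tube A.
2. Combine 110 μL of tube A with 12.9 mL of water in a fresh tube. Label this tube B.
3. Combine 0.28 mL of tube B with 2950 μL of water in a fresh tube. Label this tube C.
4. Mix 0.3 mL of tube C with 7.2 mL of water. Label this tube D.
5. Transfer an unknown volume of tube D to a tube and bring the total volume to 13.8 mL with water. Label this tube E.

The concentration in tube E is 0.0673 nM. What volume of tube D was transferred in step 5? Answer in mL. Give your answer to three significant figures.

0.380 mL

Step 1: 1 mL + 11 mL = 12 mL total → factor 12/1 = 12
Step 2: 110 μL + 12.9 mL = 13010 μL total → factor 13010/110 = 118.27
Step 3: 0.28 mL + 2950 μL = 3.23 mL total → factor 3.23/0.28 = 11.536
Step 4: 0.3 mL + 7.2 mL = 7.5 mL total → factor 7.5/0.3 = 25
Step 5: v brought to 13.8 mL → factor = 13.8 mL/v
Product of known-step factors = 4.0931 × 10^5
Overall factor = 1.00 mM / (0.0673 nM) = 1.4859 × 10^7
Step-5 factor = 1.4859 × 10^7 / 4.0931 × 10^5 = 36.302
v = 13.8 mL / 36.302 = 0.380 mL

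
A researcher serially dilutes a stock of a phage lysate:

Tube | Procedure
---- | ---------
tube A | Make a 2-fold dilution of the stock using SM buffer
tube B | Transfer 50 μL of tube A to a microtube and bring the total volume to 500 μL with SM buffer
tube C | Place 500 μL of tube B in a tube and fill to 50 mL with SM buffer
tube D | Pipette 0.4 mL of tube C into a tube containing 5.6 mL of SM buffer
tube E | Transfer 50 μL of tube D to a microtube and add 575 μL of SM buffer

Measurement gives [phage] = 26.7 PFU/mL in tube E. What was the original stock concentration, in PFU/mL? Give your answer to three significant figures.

1.00 × 10^7 PFU/mL

Step 1: 2-fold → factor 2
Step 2: 50 μL brought to 500 μL → factor 500/50 = 10
Step 3: 500 μL brought to 50 mL → factor 50000/500 = 100
Step 4: 0.4 mL + 5.6 mL = 6 mL total → factor 6/0.4 = 15
Step 5: 50 μL + 575 μL = 625 μL total → factor 625/50 = 12.5
Overall dilution factor = 2 × 10 × 100 × 15 × 12.5 = 3.75 × 10^5
Stock = 26.7 PFU/mL × 3.75 × 10^5 = 1.00 × 10^7 PFU/mL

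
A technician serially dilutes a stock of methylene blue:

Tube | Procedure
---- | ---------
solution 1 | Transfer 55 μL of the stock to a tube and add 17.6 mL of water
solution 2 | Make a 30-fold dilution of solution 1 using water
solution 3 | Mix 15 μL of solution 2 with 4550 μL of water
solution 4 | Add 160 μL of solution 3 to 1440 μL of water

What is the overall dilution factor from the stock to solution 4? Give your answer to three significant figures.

2.93 × 10^7

Step 1: 55 μL + 17.6 mL = 17655 μL total → factor 17655/55 = 321
Step 2: 30-fold → factor 30
Step 3: 15 μL + 4550 μL = 4565 μL total → factor 4565/15 = 304.33
Step 4: 160 μL + 1440 μL = 1600 μL total → factor 1600/160 = 10
Overall dilution factor = 321 × 30 × 304.33 × 10 = 2.9307 × 10^7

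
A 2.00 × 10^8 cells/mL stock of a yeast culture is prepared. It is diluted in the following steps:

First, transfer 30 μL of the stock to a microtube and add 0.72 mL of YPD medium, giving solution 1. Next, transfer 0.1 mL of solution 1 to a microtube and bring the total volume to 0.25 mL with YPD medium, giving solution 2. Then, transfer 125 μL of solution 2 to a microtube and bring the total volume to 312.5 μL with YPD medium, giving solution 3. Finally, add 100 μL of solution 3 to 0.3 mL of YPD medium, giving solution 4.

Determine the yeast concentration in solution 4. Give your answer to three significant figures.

3.20 × 10^5 cells/mL

Step 1: 30 μL + 0.72 mL = 750 μL total → factor 750/30 = 25
Step 2: 0.1 mL brought to 0.25 mL → factor 0.25/0.1 = 2.5
Step 3: 125 μL brought to 312.5 μL → factor 312.5/125 = 2.5
Step 4: 100 μL + 0.3 mL = 400 μL total → factor 400/100 = 4
Overall dilution factor = 25 × 2.5 × 2.5 × 4 = 625
Final = 2.00 × 10^8 cells/mL / 625 = 3.20 × 10^5 cells/mL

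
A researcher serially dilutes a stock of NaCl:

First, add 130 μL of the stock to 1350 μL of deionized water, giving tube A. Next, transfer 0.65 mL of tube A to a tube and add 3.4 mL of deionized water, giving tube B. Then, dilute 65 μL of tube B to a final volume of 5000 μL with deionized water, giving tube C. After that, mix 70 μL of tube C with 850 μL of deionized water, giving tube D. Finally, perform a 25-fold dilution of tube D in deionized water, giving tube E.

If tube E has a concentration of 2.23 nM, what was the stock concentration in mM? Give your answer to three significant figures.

Step 1: 130 μL + 1350 μL = 1480 μL total → factor 1480/130 = 11.385
Step 2: 0.65 mL + 3.4 mL = 4.05 mL total → factor 4.05/0.65 = 6.2308
Step 3: 65 μL brought to 5000 μL → factor 5000/65 = 76.923
Step 4: 70 μL + 850 μL = 920 μL total → factor 920/70 = 13.143
Step 5: 25-fold → factor 25
Overall dilution factor = 11.385 × 6.2308 × 76.923 × 13.143 × 25 = 1.7929 × 10^6
Stock = 2.23 nM × 1.7929 × 10^6 = 3.998 × 10^6 nM = 4.00 mM

4.00 mM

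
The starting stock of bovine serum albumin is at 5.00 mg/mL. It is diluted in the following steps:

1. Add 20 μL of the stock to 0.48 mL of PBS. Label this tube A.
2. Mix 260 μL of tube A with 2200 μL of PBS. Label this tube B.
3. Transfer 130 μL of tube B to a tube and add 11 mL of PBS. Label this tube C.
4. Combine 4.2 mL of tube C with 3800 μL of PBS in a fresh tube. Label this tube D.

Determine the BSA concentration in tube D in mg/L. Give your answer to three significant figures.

Step 1: 20 μL + 0.48 mL = 500 μL total → factor 500/20 = 25
Step 2: 260 μL + 2200 μL = 2460 μL total → factor 2460/260 = 9.4615
Step 3: 130 μL + 11 mL = 11130 μL total → factor 11130/130 = 85.615
Step 4: 4.2 mL + 3800 μL = 8 mL total → factor 8/4.2 = 1.9048
Overall dilution factor = 25 × 9.4615 × 85.615 × 1.9048 = 38574
Final = 5.00 mg/mL / 38574 = 0.0001296 mg/mL = 0.130 mg/L

0.130 mg/L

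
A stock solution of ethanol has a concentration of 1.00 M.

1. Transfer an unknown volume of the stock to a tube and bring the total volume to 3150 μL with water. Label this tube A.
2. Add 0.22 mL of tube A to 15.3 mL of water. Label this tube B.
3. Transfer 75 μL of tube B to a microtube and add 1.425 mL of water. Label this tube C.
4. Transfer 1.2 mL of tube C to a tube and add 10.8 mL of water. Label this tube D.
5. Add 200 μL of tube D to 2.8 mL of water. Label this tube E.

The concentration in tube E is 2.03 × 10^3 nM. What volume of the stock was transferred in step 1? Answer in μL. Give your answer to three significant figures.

Step 1: v brought to 3150 μL → factor = 3150 μL/v
Step 2: 0.22 mL + 15.3 mL = 15.52 mL total → factor 15.52/0.22 = 70.545
Step 3: 75 μL + 1.425 mL = 1500 μL total → factor 1500/75 = 20
Step 4: 1.2 mL + 10.8 mL = 12 mL total → factor 12/1.2 = 10
Step 5: 200 μL + 2.8 mL = 3000 μL total → factor 3000/200 = 15
Product of known-step factors = 2.1164 × 10^5
Overall factor = 1.00 M / (2.03 × 10^3 nM) = 4.9261 × 10^5
Step-1 factor = 4.9261 × 10^5 / 2.1164 × 10^5 = 2.3276
v = 3150 μL / 2.3276 = 1.35 × 10^3 μL

1.35 × 10^3 μL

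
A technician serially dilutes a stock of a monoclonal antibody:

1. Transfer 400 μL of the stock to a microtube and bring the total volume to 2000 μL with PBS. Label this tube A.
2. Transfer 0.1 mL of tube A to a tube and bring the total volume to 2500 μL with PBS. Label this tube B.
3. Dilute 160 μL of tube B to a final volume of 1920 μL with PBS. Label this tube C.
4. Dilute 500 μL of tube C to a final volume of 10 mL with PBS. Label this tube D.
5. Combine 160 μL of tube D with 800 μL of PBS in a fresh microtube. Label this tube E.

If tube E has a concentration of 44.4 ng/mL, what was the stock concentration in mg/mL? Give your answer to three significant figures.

7.99 mg/mL

Step 1: 400 μL brought to 2000 μL → factor 2000/400 = 5
Step 2: 0.1 mL brought to 2500 μL → factor 2.5/0.1 = 25
Step 3: 160 μL brought to 1920 μL → factor 1920/160 = 12
Step 4: 500 μL brought to 10 mL → factor 10000/500 = 20
Step 5: 160 μL + 800 μL = 960 μL total → factor 960/160 = 6
Overall dilution factor = 5 × 25 × 12 × 20 × 6 = 1.8 × 10^5
Stock = 44.4 ng/mL × 1.8 × 10^5 = 7.992 × 10^6 ng/mL = 7.99 mg/mL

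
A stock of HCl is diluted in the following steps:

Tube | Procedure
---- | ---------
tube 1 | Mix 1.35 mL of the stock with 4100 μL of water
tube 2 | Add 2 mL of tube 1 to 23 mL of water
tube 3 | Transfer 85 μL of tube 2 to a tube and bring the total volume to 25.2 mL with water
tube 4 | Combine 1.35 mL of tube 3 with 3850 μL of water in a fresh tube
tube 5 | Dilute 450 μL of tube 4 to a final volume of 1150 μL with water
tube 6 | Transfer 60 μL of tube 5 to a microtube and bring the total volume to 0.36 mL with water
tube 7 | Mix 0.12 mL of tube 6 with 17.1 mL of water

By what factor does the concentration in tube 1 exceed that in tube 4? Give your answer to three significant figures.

Step 1: 1.35 mL + 4100 μL = 5.45 mL total → factor 5.45/1.35 = 4.037
Step 2: 2 mL + 23 mL = 25 mL total → factor 25/2 = 12.5
Step 3: 85 μL brought to 25.2 mL → factor 25200/85 = 296.47
Step 4: 1.35 mL + 3850 μL = 5.2 mL total → factor 5.2/1.35 = 3.8519
Dilution factor to tube 1 = 4.037; to tube 4 = 57627
[tube 1]/[tube 4] = (factor to tube 4)/(factor to tube 1) = 57627/4.037 = 1.43 × 10^4

1.43 × 10^4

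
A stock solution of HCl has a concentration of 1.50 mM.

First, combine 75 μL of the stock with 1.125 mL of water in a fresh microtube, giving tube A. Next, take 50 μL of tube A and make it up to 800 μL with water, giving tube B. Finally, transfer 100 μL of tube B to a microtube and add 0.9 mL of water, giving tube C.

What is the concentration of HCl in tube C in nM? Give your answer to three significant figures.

Step 1: 75 μL + 1.125 mL = 1200 μL total → factor 1200/75 = 16
Step 2: 50 μL brought to 800 μL → factor 800/50 = 16
Step 3: 100 μL + 0.9 mL = 1000 μL total → factor 1000/100 = 10
Overall dilution factor = 16 × 16 × 10 = 2560
Final = 1.50 mM / 2560 = 0.0005859 mM = 586 nM

586 nM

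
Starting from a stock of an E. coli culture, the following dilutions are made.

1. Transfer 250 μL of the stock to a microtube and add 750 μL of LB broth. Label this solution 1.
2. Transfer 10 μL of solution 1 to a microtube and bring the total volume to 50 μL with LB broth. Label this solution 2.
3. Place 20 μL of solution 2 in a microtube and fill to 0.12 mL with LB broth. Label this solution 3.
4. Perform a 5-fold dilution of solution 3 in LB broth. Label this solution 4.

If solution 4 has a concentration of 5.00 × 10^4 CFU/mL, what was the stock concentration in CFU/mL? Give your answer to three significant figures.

Step 1: 250 μL + 750 μL = 1000 μL total → factor 1000/250 = 4
Step 2: 10 μL brought to 50 μL → factor 50/10 = 5
Step 3: 20 μL brought to 0.12 mL → factor 120/20 = 6
Step 4: 5-fold → factor 5
Overall dilution factor = 4 × 5 × 6 × 5 = 600
Stock = 5.00 × 10^4 CFU/mL × 600 = 3.00 × 10^7 CFU/mL

3.00 × 10^7 CFU/mL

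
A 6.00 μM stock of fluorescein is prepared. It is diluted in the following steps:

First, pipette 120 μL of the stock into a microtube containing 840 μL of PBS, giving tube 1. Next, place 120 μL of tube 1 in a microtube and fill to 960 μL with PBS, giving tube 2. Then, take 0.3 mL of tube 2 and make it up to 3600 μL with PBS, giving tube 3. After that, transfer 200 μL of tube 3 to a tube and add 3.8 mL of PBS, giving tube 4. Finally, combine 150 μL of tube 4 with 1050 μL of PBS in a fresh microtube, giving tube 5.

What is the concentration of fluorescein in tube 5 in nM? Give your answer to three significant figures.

0.0488 nM

Step 1: 120 μL + 840 μL = 960 μL total → factor 960/120 = 8
Step 2: 120 μL brought to 960 μL → factor 960/120 = 8
Step 3: 0.3 mL brought to 3600 μL → factor 3.6/0.3 = 12
Step 4: 200 μL + 3.8 mL = 4000 μL total → factor 4000/200 = 20
Step 5: 150 μL + 1050 μL = 1200 μL total → factor 1200/150 = 8
Overall dilution factor = 8 × 8 × 12 × 20 × 8 = 1.2288 × 10^5
Final = 6.00 μM / 1.2288 × 10^5 = 4.883 × 10^-5 μM = 0.0488 nM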